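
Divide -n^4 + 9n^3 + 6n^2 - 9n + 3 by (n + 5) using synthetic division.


Synthetic division with c = -5. Coefficients: -1, 9, 6, -9, 3
Bring down -1.
  -1 * -5 = 5; 5 + 9 = 14
  14 * -5 = -70; -70 + 6 = -64
  -64 * -5 = 320; 320 - 9 = 311
  311 * -5 = -1555; -1555 + 3 = -1552
Quotient: -n^3 + 14n^2 - 64n + 311, Remainder: -1552


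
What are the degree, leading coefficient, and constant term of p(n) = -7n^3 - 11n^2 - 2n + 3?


Highest power of n is 3, with coefficient -7. Constant term is 3.
Degree = 3, leading coefficient = -7, constant term = 3


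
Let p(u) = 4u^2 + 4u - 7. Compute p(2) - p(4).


p(2) = 17
p(4) = 73
p(2) - p(4) = 17 - 73 = -56


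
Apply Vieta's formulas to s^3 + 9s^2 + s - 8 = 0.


Monic cubic s^3+bs^2+cs+d=0: sum=-b, pairwise sum=c, product=-d.
b=9, c=1, d=-8
r1+r2+r3 = -9
r1r2+r1r3+r2r3 = 1
r1r2r3 = 8


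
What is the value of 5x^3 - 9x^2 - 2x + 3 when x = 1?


Using direct substitution:
  5 * (1)^3 = 5
  -9 * (1)^2 = -9
  -2 * (1)^1 = -2
  constant: 3
Sum = 5 - 9 - 2 + 3 = -3


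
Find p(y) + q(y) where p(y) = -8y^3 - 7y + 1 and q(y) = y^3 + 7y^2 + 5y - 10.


Align terms by degree and add:
  -8y^3 - 7y + 1
+ y^3 + 7y^2 + 5y - 10
= -7y^3 + 7y^2 - 2y - 9


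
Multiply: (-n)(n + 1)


Distribute each term of the first polynomial:
  (-n)(n + 1) = -n^2 - n
Sum: -n^2 - n


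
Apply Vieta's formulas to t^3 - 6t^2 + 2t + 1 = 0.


Monic cubic t^3+bt^2+ct+d=0: sum=-b, pairwise sum=c, product=-d.
b=-6, c=2, d=1
r1+r2+r3 = 6
r1r2+r1r3+r2r3 = 2
r1r2r3 = -1


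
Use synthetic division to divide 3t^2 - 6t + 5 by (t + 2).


Synthetic division with c = -2. Coefficients: 3, -6, 5
Bring down 3.
  3 * -2 = -6; -6 - 6 = -12
  -12 * -2 = 24; 24 + 5 = 29
Quotient: 3t - 12, Remainder: 29


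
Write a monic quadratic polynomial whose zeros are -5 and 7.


p(y) = (y + 5)(y - 7)
Expand: y^2 - 2y - 35


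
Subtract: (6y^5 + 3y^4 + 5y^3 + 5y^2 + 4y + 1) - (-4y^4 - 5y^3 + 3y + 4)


Distribute the minus sign:
  (6y^5 + 3y^4 + 5y^3 + 5y^2 + 4y + 1)
- (-4y^4 - 5y^3 + 3y + 4)
Negate second polynomial: 4y^4 + 5y^3 - 3y - 4
Add: 6y^5 + 7y^4 + 10y^3 + 5y^2 + y - 3


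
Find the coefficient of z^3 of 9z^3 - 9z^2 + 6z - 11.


Read off the coefficient of z^3: 9


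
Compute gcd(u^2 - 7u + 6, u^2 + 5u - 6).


Factor each:
  u^2 - 7u + 6 = (u - 1)(u - 6)
  u^2 + 5u - 6 = (u - 1)(u + 6)
Common monic factor: u - 1


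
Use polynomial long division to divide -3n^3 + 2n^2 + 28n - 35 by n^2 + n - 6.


(-3n^3 + 2n^2 + 28n - 35) / (n^2 + n - 6)
Step 1: -3n * (n^2 + n - 6) = -3n^3 - 3n^2 + 18n; subtract.
Step 2: 5 * (n^2 + n - 6) = 5n^2 + 5n - 30; subtract.
Quotient: -3n + 5, Remainder: 5n - 5


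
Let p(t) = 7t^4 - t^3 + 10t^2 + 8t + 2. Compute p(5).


Using direct substitution:
  7 * (5)^4 = 4375
  -1 * (5)^3 = -125
  10 * (5)^2 = 250
  8 * (5)^1 = 40
  constant: 2
Sum = 4375 - 125 + 250 + 40 + 2 = 4542


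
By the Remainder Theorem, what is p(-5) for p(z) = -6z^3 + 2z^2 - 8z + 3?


By the Remainder Theorem, the remainder equals p(-5):
  -6*(-5)^3 = 750
  2*(-5)^2 = 50
  -8*(-5)^1 = 40
  constant: 3
Sum: 750 + 50 + 40 + 3 = 843


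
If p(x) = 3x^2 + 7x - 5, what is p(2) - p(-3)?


p(2) = 21
p(-3) = 1
p(2) - p(-3) = 21 - 1 = 20


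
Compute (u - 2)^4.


Expand (u - 2)^4 by repeated multiplication:
  (u - 2)^2 = u^2 - 4u + 4
  (u - 2)^3 = u^3 - 6u^2 + 12u - 8
= u^4 - 8u^3 + 24u^2 - 32u + 16


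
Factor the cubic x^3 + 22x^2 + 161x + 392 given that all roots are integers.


Try integer roots (divisors of 392). x=-7: p(-7)=0.
Divide out (x + 7): quotient is x^2 + 15x + 56.
Factor the quadratic: (x + 8)(x + 7)
Result: (x + 7)(x + 8)(x + 7)


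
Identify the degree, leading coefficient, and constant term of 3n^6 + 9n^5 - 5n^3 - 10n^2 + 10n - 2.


Highest power of n is 6, with coefficient 3. Constant term is -2.
Degree = 6, leading coefficient = 3, constant term = -2


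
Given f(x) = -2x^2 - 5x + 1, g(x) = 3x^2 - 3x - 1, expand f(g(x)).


Substitute g(x) into f:
f(g(x)) = -2*(3x^2 - 3x - 1)^2 + (-5)*(3x^2 - 3x - 1) + 1
(3x^2 - 3x - 1)^2 = 9x^4 - 18x^3 + 3x^2 + 6x + 1
Expand and combine: -18x^4 + 36x^3 - 21x^2 + 3x + 4


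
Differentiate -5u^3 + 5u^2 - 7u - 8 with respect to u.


Apply the power rule term by term:
  d/du(-5u^3) = -15u^2
  d/du(5u^2) = 10u
  d/du(-7u) = -7
  d/du(-8) = 0
p'(u) = -15u^2 + 10u - 7


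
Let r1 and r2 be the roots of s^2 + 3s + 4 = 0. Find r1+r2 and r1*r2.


For as^2+bs+c=0: sum = -b/a, product = c/a.
a=1, b=3, c=4
Sum = -(3)/1 = -3
Product = (4)/1 = 4


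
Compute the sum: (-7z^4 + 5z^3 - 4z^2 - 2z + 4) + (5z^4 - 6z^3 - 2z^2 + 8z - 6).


Align terms by degree and add:
  -7z^4 + 5z^3 - 4z^2 - 2z + 4
+ 5z^4 - 6z^3 - 2z^2 + 8z - 6
= -2z^4 - z^3 - 6z^2 + 6z - 2


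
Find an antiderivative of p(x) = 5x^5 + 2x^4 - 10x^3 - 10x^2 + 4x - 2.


Reverse power rule on each term:
  ∫ 5x^5 dx = (5/6)x^6
  ∫ 2x^4 dx = (2/5)x^5
  ∫ -10x^3 dx = -(5/2)x^4
  ∫ -10x^2 dx = -(10/3)x^3
  ∫ 4x dx = 2x^2
  ∫ -2 dx = -2x
F(x) = (5/6)x^6 + (2/5)x^5 - (5/2)x^4 - (10/3)x^3 + 2x^2 - 2x + C


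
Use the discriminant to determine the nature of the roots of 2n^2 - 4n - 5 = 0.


D = b^2 - 4ac = (-4)^2 - 4(2)(-5) = 16 + 40 = 56
Since D > 0: two distinct irrational roots


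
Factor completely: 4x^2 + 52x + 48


Roots satisfy r1 + r2 = -b/a = -13 and r1*r2 = c/a = 12.
So r1 = -1, r2 = -12.
4x^2 + 52x + 48 = 4(x - r1)(x - r2) = 4(x + 1)(x + 12)


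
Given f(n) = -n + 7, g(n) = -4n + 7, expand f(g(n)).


Substitute g(n) into f:
f(g(n)) = -1*(-4n + 7) + 7
Expand and combine: 4n


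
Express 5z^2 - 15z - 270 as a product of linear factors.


Roots satisfy r1 + r2 = -b/a = 3 and r1*r2 = c/a = -54.
So r1 = 9, r2 = -6.
5z^2 - 15z - 270 = 5(z - r1)(z - r2) = 5(z - 9)(z + 6)


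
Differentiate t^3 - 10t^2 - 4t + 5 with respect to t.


Apply the power rule term by term:
  d/dt(t^3) = 3t^2
  d/dt(-10t^2) = -20t
  d/dt(-4t) = -4
  d/dt(5) = 0
p'(t) = 3t^2 - 20t - 4


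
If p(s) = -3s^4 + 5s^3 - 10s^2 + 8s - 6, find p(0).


Using direct substitution:
  -3 * (0)^4 = 0
  5 * (0)^3 = 0
  -10 * (0)^2 = 0
  8 * (0)^1 = 0
  constant: -6
Sum = 0 + 0 + 0 + 0 - 6 = -6


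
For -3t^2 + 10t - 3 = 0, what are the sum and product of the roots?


For at^2+bt+c=0: sum = -b/a, product = c/a.
a=-3, b=10, c=-3
Sum = -(10)/-3 = 10/3
Product = (-3)/-3 = 1


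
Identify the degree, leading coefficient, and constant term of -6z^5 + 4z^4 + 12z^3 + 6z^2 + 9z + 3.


Highest power of z is 5, with coefficient -6. Constant term is 3.
Degree = 5, leading coefficient = -6, constant term = 3


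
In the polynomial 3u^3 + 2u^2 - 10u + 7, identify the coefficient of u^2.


Read off the coefficient of u^2: 2


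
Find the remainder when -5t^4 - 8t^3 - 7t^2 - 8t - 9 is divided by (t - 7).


By the Remainder Theorem, the remainder equals p(7):
  -5*(7)^4 = -12005
  -8*(7)^3 = -2744
  -7*(7)^2 = -343
  -8*(7)^1 = -56
  constant: -9
Sum: -12005 - 2744 - 343 - 56 - 9 = -15157


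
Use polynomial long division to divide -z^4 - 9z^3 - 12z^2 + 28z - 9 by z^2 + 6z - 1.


(-z^4 - 9z^3 - 12z^2 + 28z - 9) / (z^2 + 6z - 1)
Step 1: -z^2 * (z^2 + 6z - 1) = -z^4 - 6z^3 + z^2; subtract.
Step 2: -3z * (z^2 + 6z - 1) = -3z^3 - 18z^2 + 3z; subtract.
Step 3: 5 * (z^2 + 6z - 1) = 5z^2 + 30z - 5; subtract.
Quotient: -z^2 - 3z + 5, Remainder: -5z - 4


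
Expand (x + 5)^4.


Expand (x + 5)^4 by repeated multiplication:
  (x + 5)^2 = x^2 + 10x + 25
  (x + 5)^3 = x^3 + 15x^2 + 75x + 125
= x^4 + 20x^3 + 150x^2 + 500x + 625


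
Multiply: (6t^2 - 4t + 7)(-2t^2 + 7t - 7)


Distribute each term of the first polynomial:
  (6t^2)(-2t^2 + 7t - 7) = -12t^4 + 42t^3 - 42t^2
  (-4t)(-2t^2 + 7t - 7) = 8t^3 - 28t^2 + 28t
  (7)(-2t^2 + 7t - 7) = -14t^2 + 49t - 49
Sum: -12t^4 + 50t^3 - 84t^2 + 77t - 49


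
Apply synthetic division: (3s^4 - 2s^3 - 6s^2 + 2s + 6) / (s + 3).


Synthetic division with c = -3. Coefficients: 3, -2, -6, 2, 6
Bring down 3.
  3 * -3 = -9; -9 - 2 = -11
  -11 * -3 = 33; 33 - 6 = 27
  27 * -3 = -81; -81 + 2 = -79
  -79 * -3 = 237; 237 + 6 = 243
Quotient: 3s^3 - 11s^2 + 27s - 79, Remainder: 243


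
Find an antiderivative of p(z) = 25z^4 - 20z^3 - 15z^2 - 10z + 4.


Reverse power rule on each term:
  ∫ 25z^4 dz = 5z^5
  ∫ -20z^3 dz = -5z^4
  ∫ -15z^2 dz = -5z^3
  ∫ -10z dz = -5z^2
  ∫ 4 dz = 4z
F(z) = 5z^5 - 5z^4 - 5z^3 - 5z^2 + 4z + C


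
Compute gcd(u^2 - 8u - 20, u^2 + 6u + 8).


Factor each:
  u^2 - 8u - 20 = (u + 2)(u - 10)
  u^2 + 6u + 8 = (u + 2)(u + 4)
Common monic factor: u + 2


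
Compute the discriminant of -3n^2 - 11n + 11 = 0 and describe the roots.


D = b^2 - 4ac = (-11)^2 - 4(-3)(11) = 121 + 132 = 253
Since D > 0: two distinct irrational roots


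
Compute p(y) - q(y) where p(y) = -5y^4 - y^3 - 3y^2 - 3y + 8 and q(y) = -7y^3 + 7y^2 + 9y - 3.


Distribute the minus sign:
  (-5y^4 - y^3 - 3y^2 - 3y + 8)
- (-7y^3 + 7y^2 + 9y - 3)
Negate second polynomial: 7y^3 - 7y^2 - 9y + 3
Add: -5y^4 + 6y^3 - 10y^2 - 12y + 11


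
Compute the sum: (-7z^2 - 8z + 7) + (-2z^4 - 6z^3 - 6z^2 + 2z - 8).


Align terms by degree and add:
  -7z^2 - 8z + 7
  -2z^4 - 6z^3 - 6z^2 + 2z - 8
= -2z^4 - 6z^3 - 13z^2 - 6z - 1


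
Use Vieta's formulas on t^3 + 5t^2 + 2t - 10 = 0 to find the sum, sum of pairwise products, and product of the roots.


Monic cubic t^3+bt^2+ct+d=0: sum=-b, pairwise sum=c, product=-d.
b=5, c=2, d=-10
r1+r2+r3 = -5
r1r2+r1r3+r2r3 = 2
r1r2r3 = 10


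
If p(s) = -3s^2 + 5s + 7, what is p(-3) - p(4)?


p(-3) = -35
p(4) = -21
p(-3) - p(4) = -35 + 21 = -14


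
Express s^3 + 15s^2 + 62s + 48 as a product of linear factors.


Try integer roots (divisors of 48). s=-8: p(-8)=0.
Divide out (s + 8): quotient is s^2 + 7s + 6.
Factor the quadratic: (s + 1)(s + 6)
Result: (s + 8)(s + 1)(s + 6)


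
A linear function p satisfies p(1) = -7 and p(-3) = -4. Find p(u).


p(u) = mu + b. Using p(1)=-7, p(-3)=-4:
m = (-7 + 4)/(1 + 3) = -3/4 = -3/4
b = -7 - m*(1) = -7 + 3/4 = -25/4
p(u) = -(3/4)u - (25/4)


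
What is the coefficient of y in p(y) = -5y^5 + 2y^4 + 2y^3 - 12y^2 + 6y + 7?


Read off the coefficient of y: 6


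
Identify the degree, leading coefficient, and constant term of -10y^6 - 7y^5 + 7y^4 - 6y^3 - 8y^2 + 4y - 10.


Highest power of y is 6, with coefficient -10. Constant term is -10.
Degree = 6, leading coefficient = -10, constant term = -10


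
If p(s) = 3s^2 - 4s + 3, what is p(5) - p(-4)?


p(5) = 58
p(-4) = 67
p(5) - p(-4) = 58 - 67 = -9


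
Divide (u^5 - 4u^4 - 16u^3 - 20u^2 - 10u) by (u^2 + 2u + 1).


(u^5 - 4u^4 - 16u^3 - 20u^2 - 10u) / (u^2 + 2u + 1)
Step 1: u^3 * (u^2 + 2u + 1) = u^5 + 2u^4 + u^3; subtract.
Step 2: -6u^2 * (u^2 + 2u + 1) = -6u^4 - 12u^3 - 6u^2; subtract.
Step 3: -5u * (u^2 + 2u + 1) = -5u^3 - 10u^2 - 5u; subtract.
Step 4: -4 * (u^2 + 2u + 1) = -4u^2 - 8u - 4; subtract.
Quotient: u^3 - 6u^2 - 5u - 4, Remainder: 3u + 4


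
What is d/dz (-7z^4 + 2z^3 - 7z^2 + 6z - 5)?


Apply the power rule term by term:
  d/dz(-7z^4) = -28z^3
  d/dz(2z^3) = 6z^2
  d/dz(-7z^2) = -14z
  d/dz(6z) = 6
  d/dz(-5) = 0
p'(z) = -28z^3 + 6z^2 - 14z + 6


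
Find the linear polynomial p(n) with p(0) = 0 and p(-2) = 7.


p(n) = mn + b. Using p(0)=0, p(-2)=7:
m = (0 - 7)/(0 + 2) = -7/2 = -7/2
b = 0 - m*(0) = 0 = 0
p(n) = -(7/2)n


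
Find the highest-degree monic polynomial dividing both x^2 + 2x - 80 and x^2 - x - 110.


Factor each:
  x^2 + 2x - 80 = (x + 10)(x - 8)
  x^2 - x - 110 = (x + 10)(x - 11)
Common monic factor: x + 10


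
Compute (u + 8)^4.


Expand (u + 8)^4 by repeated multiplication:
  (u + 8)^2 = u^2 + 16u + 64
  (u + 8)^3 = u^3 + 24u^2 + 192u + 512
= u^4 + 32u^3 + 384u^2 + 2048u + 4096


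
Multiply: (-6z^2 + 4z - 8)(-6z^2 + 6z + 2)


Distribute each term of the first polynomial:
  (-6z^2)(-6z^2 + 6z + 2) = 36z^4 - 36z^3 - 12z^2
  (4z)(-6z^2 + 6z + 2) = -24z^3 + 24z^2 + 8z
  (-8)(-6z^2 + 6z + 2) = 48z^2 - 48z - 16
Sum: 36z^4 - 60z^3 + 60z^2 - 40z - 16


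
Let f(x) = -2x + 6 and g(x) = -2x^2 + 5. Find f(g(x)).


Substitute g(x) into f:
f(g(x)) = -2*(-2x^2 + 5) + 6
Expand and combine: 4x^2 - 4


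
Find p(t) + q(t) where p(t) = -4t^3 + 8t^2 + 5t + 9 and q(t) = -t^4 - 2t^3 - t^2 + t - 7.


Align terms by degree and add:
  -4t^3 + 8t^2 + 5t + 9
  -t^4 - 2t^3 - t^2 + t - 7
= -t^4 - 6t^3 + 7t^2 + 6t + 2


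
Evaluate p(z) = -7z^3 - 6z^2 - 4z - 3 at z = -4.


Using direct substitution:
  -7 * (-4)^3 = 448
  -6 * (-4)^2 = -96
  -4 * (-4)^1 = 16
  constant: -3
Sum = 448 - 96 + 16 - 3 = 365


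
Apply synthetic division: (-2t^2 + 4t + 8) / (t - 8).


Synthetic division with c = 8. Coefficients: -2, 4, 8
Bring down -2.
  -2 * 8 = -16; -16 + 4 = -12
  -12 * 8 = -96; -96 + 8 = -88
Quotient: -2t - 12, Remainder: -88


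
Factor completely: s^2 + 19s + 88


Roots satisfy r1 + r2 = -b/a = -19 and r1*r2 = c/a = 88.
So r1 = -8, r2 = -11.
s^2 + 19s + 88 = (s - r1)(s - r2) = (s + 8)(s + 11)


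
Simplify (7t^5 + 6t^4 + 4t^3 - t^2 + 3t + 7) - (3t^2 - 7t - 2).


Distribute the minus sign:
  (7t^5 + 6t^4 + 4t^3 - t^2 + 3t + 7)
- (3t^2 - 7t - 2)
Negate second polynomial: -3t^2 + 7t + 2
Add: 7t^5 + 6t^4 + 4t^3 - 4t^2 + 10t + 9


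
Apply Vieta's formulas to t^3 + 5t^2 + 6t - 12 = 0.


Monic cubic t^3+bt^2+ct+d=0: sum=-b, pairwise sum=c, product=-d.
b=5, c=6, d=-12
r1+r2+r3 = -5
r1r2+r1r3+r2r3 = 6
r1r2r3 = 12


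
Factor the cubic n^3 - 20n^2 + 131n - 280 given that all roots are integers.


Try integer roots (divisors of -280). n=8: p(8)=0.
Divide out (n - 8): quotient is n^2 - 12n + 35.
Factor the quadratic: (n - 5)(n - 7)
Result: (n - 8)(n - 5)(n - 7)


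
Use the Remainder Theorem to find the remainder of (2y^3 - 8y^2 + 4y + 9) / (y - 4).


By the Remainder Theorem, the remainder equals p(4):
  2*(4)^3 = 128
  -8*(4)^2 = -128
  4*(4)^1 = 16
  constant: 9
Sum: 128 - 128 + 16 + 9 = 25


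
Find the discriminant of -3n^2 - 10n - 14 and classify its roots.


D = b^2 - 4ac = (-10)^2 - 4(-3)(-14) = 100 - 168 = -68
Since D < 0: two complex conjugate roots (no real roots)


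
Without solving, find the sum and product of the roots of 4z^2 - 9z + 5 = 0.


For az^2+bz+c=0: sum = -b/a, product = c/a.
a=4, b=-9, c=5
Sum = -(-9)/4 = 9/4
Product = (5)/4 = 5/4


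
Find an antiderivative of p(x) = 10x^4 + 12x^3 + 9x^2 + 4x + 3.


Reverse power rule on each term:
  ∫ 10x^4 dx = 2x^5
  ∫ 12x^3 dx = 3x^4
  ∫ 9x^2 dx = 3x^3
  ∫ 4x dx = 2x^2
  ∫ 3 dx = 3x
F(x) = 2x^5 + 3x^4 + 3x^3 + 2x^2 + 3x + C


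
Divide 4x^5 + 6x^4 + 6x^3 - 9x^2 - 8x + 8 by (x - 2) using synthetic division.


Synthetic division with c = 2. Coefficients: 4, 6, 6, -9, -8, 8
Bring down 4.
  4 * 2 = 8; 8 + 6 = 14
  14 * 2 = 28; 28 + 6 = 34
  34 * 2 = 68; 68 - 9 = 59
  59 * 2 = 118; 118 - 8 = 110
  110 * 2 = 220; 220 + 8 = 228
Quotient: 4x^4 + 14x^3 + 34x^2 + 59x + 110, Remainder: 228


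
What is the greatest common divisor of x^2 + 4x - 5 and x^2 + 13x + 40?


Factor each:
  x^2 + 4x - 5 = (x + 5)(x - 1)
  x^2 + 13x + 40 = (x + 5)(x + 8)
Common monic factor: x + 5


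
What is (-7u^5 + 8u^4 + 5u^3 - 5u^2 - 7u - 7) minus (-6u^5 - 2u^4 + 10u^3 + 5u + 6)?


Distribute the minus sign:
  (-7u^5 + 8u^4 + 5u^3 - 5u^2 - 7u - 7)
- (-6u^5 - 2u^4 + 10u^3 + 5u + 6)
Negate second polynomial: 6u^5 + 2u^4 - 10u^3 - 5u - 6
Add: -u^5 + 10u^4 - 5u^3 - 5u^2 - 12u - 13


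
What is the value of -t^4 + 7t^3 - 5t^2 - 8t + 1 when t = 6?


Using direct substitution:
  -1 * (6)^4 = -1296
  7 * (6)^3 = 1512
  -5 * (6)^2 = -180
  -8 * (6)^1 = -48
  constant: 1
Sum = -1296 + 1512 - 180 - 48 + 1 = -11


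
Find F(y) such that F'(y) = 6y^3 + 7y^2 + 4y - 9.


Reverse power rule on each term:
  ∫ 6y^3 dy = (3/2)y^4
  ∫ 7y^2 dy = (7/3)y^3
  ∫ 4y dy = 2y^2
  ∫ -9 dy = -9y
F(y) = (3/2)y^4 + (7/3)y^3 + 2y^2 - 9y + C


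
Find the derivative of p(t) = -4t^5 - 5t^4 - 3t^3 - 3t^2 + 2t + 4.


Apply the power rule term by term:
  d/dt(-4t^5) = -20t^4
  d/dt(-5t^4) = -20t^3
  d/dt(-3t^3) = -9t^2
  d/dt(-3t^2) = -6t
  d/dt(2t) = 2
  d/dt(4) = 0
p'(t) = -20t^4 - 20t^3 - 9t^2 - 6t + 2


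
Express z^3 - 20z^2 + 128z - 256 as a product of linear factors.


Try integer roots (divisors of -256). z=8: p(8)=0.
Divide out (z - 8): quotient is z^2 - 12z + 32.
Factor the quadratic: (z - 4)(z - 8)
Result: (z - 8)(z - 4)(z - 8)


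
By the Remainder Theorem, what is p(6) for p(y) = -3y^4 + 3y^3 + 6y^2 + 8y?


By the Remainder Theorem, the remainder equals p(6):
  -3*(6)^4 = -3888
  3*(6)^3 = 648
  6*(6)^2 = 216
  8*(6)^1 = 48
  constant: 0
Sum: -3888 + 648 + 216 + 48 + 0 = -2976


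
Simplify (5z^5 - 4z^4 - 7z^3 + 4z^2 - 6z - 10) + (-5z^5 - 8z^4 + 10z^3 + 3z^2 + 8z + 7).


Align terms by degree and add:
  5z^5 - 4z^4 - 7z^3 + 4z^2 - 6z - 10
  -5z^5 - 8z^4 + 10z^3 + 3z^2 + 8z + 7
= -12z^4 + 3z^3 + 7z^2 + 2z - 3


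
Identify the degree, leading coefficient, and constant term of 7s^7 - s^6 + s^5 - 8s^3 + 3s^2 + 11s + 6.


Highest power of s is 7, with coefficient 7. Constant term is 6.
Degree = 7, leading coefficient = 7, constant term = 6


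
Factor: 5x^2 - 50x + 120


Roots satisfy r1 + r2 = -b/a = 10 and r1*r2 = c/a = 24.
So r1 = 4, r2 = 6.
5x^2 - 50x + 120 = 5(x - r1)(x - r2) = 5(x - 4)(x - 6)


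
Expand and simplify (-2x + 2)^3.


Expand (-2x + 2)^3 by repeated multiplication:
  (-2x + 2)^2 = 4x^2 - 8x + 4
= -8x^3 + 24x^2 - 24x + 8


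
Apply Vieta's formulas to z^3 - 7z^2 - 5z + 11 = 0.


Monic cubic z^3+bz^2+cz+d=0: sum=-b, pairwise sum=c, product=-d.
b=-7, c=-5, d=11
r1+r2+r3 = 7
r1r2+r1r3+r2r3 = -5
r1r2r3 = -11


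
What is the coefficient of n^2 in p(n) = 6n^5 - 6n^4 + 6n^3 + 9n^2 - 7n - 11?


Read off the coefficient of n^2: 9


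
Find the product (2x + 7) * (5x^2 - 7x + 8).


Distribute each term of the first polynomial:
  (2x)(5x^2 - 7x + 8) = 10x^3 - 14x^2 + 16x
  (7)(5x^2 - 7x + 8) = 35x^2 - 49x + 56
Sum: 10x^3 + 21x^2 - 33x + 56


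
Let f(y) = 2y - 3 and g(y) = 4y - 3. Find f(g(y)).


Substitute g(y) into f:
f(g(y)) = 2*(4y - 3) + (-3)
Expand and combine: 8y - 9


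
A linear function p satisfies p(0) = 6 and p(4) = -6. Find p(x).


p(x) = mx + b. Using p(0)=6, p(4)=-6:
m = (6 + 6)/(0 - 4) = 12/-4 = -3
b = 6 - m*(0) = 6 = 6
p(x) = -3x + 6


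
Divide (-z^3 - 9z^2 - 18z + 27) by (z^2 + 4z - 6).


(-z^3 - 9z^2 - 18z + 27) / (z^2 + 4z - 6)
Step 1: -z * (z^2 + 4z - 6) = -z^3 - 4z^2 + 6z; subtract.
Step 2: -5 * (z^2 + 4z - 6) = -5z^2 - 20z + 30; subtract.
Quotient: -z - 5, Remainder: -4z - 3


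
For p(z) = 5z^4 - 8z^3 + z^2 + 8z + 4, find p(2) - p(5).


p(2) = 40
p(5) = 2194
p(2) - p(5) = 40 - 2194 = -2154


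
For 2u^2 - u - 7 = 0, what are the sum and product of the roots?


For au^2+bu+c=0: sum = -b/a, product = c/a.
a=2, b=-1, c=-7
Sum = -(-1)/2 = 1/2
Product = (-7)/2 = -7/2


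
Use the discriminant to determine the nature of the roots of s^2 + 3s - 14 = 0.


D = b^2 - 4ac = (3)^2 - 4(1)(-14) = 9 + 56 = 65
Since D > 0: two distinct irrational roots


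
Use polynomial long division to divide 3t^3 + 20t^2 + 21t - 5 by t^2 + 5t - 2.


(3t^3 + 20t^2 + 21t - 5) / (t^2 + 5t - 2)
Step 1: 3t * (t^2 + 5t - 2) = 3t^3 + 15t^2 - 6t; subtract.
Step 2: 5 * (t^2 + 5t - 2) = 5t^2 + 25t - 10; subtract.
Quotient: 3t + 5, Remainder: 2t + 5


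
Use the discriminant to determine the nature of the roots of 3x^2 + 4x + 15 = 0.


D = b^2 - 4ac = (4)^2 - 4(3)(15) = 16 - 180 = -164
Since D < 0: two complex conjugate roots (no real roots)


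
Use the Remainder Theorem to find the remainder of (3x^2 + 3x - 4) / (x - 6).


By the Remainder Theorem, the remainder equals p(6):
  3*(6)^2 = 108
  3*(6)^1 = 18
  constant: -4
Sum: 108 + 18 - 4 = 122


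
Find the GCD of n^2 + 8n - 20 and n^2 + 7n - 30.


Factor each:
  n^2 + 8n - 20 = (n + 10)(n - 2)
  n^2 + 7n - 30 = (n + 10)(n - 3)
Common monic factor: n + 10


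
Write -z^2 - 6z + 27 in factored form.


Roots satisfy r1 + r2 = -b/a = -6 and r1*r2 = c/a = -27.
So r1 = 3, r2 = -9.
-z^2 - 6z + 27 = -(z - r1)(z - r2) = -(z - 3)(z + 9)


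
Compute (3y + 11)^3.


Expand (3y + 11)^3 by repeated multiplication:
  (3y + 11)^2 = 9y^2 + 66y + 121
= 27y^3 + 297y^2 + 1089y + 1331


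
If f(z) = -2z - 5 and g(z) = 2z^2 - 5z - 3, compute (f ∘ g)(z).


Substitute g(z) into f:
f(g(z)) = -2*(2z^2 - 5z - 3) + (-5)
Expand and combine: -4z^2 + 10z + 1


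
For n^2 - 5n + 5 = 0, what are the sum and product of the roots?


For an^2+bn+c=0: sum = -b/a, product = c/a.
a=1, b=-5, c=5
Sum = -(-5)/1 = 5
Product = (5)/1 = 5


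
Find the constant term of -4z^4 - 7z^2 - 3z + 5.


Read off the constant term: 5


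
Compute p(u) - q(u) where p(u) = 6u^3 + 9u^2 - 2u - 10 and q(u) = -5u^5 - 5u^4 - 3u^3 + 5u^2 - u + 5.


Distribute the minus sign:
  (6u^3 + 9u^2 - 2u - 10)
- (-5u^5 - 5u^4 - 3u^3 + 5u^2 - u + 5)
Negate second polynomial: 5u^5 + 5u^4 + 3u^3 - 5u^2 + u - 5
Add: 5u^5 + 5u^4 + 9u^3 + 4u^2 - u - 15


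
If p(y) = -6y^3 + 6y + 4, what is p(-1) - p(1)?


p(-1) = 4
p(1) = 4
p(-1) - p(1) = 4 - 4 = 0


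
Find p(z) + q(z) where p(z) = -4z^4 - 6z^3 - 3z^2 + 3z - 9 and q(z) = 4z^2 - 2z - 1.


Align terms by degree and add:
  -4z^4 - 6z^3 - 3z^2 + 3z - 9
+ 4z^2 - 2z - 1
= -4z^4 - 6z^3 + z^2 + z - 10


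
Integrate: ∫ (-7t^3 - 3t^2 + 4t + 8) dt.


Reverse power rule on each term:
  ∫ -7t^3 dt = -(7/4)t^4
  ∫ -3t^2 dt = -t^3
  ∫ 4t dt = 2t^2
  ∫ 8 dt = 8t
F(t) = -(7/4)t^4 - t^3 + 2t^2 + 8t + C


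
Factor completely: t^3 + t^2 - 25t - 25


Try integer roots (divisors of -25). t=-1: p(-1)=0.
Divide out (t + 1): quotient is t^2 - 25.
Factor the quadratic: (t + 5)(t - 5)
Result: (t + 1)(t + 5)(t - 5)


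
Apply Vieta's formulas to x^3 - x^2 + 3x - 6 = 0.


Monic cubic x^3+bx^2+cx+d=0: sum=-b, pairwise sum=c, product=-d.
b=-1, c=3, d=-6
r1+r2+r3 = 1
r1r2+r1r3+r2r3 = 3
r1r2r3 = 6


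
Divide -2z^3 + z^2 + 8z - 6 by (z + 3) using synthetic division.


Synthetic division with c = -3. Coefficients: -2, 1, 8, -6
Bring down -2.
  -2 * -3 = 6; 6 + 1 = 7
  7 * -3 = -21; -21 + 8 = -13
  -13 * -3 = 39; 39 - 6 = 33
Quotient: -2z^2 + 7z - 13, Remainder: 33


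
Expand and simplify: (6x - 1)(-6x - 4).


Distribute each term of the first polynomial:
  (6x)(-6x - 4) = -36x^2 - 24x
  (-1)(-6x - 4) = 6x + 4
Sum: -36x^2 - 18x + 4


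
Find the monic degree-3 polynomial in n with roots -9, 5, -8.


p(n) = (n + 9)(n - 5)(n + 8)
Expand: n^3 + 12n^2 - 13n - 360


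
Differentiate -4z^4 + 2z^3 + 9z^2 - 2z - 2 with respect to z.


Apply the power rule term by term:
  d/dz(-4z^4) = -16z^3
  d/dz(2z^3) = 6z^2
  d/dz(9z^2) = 18z
  d/dz(-2z) = -2
  d/dz(-2) = 0
p'(z) = -16z^3 + 6z^2 + 18z - 2


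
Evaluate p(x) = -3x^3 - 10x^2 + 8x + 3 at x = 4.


Using direct substitution:
  -3 * (4)^3 = -192
  -10 * (4)^2 = -160
  8 * (4)^1 = 32
  constant: 3
Sum = -192 - 160 + 32 + 3 = -317


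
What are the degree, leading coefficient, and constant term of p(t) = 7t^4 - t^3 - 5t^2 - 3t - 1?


Highest power of t is 4, with coefficient 7. Constant term is -1.
Degree = 4, leading coefficient = 7, constant term = -1


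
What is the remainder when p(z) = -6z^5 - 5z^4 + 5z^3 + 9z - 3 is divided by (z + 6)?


By the Remainder Theorem, the remainder equals p(-6):
  -6*(-6)^5 = 46656
  -5*(-6)^4 = -6480
  5*(-6)^3 = -1080
  0*(-6)^2 = 0
  9*(-6)^1 = -54
  constant: -3
Sum: 46656 - 6480 - 1080 + 0 - 54 - 3 = 39039


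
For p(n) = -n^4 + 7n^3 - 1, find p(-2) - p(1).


p(-2) = -73
p(1) = 5
p(-2) - p(1) = -73 - 5 = -78


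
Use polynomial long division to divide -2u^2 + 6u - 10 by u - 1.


(-2u^2 + 6u - 10) / (u - 1)
Step 1: -2u * (u - 1) = -2u^2 + 2u; subtract.
Step 2: 4 * (u - 1) = 4u - 4; subtract.
Quotient: -2u + 4, Remainder: -6


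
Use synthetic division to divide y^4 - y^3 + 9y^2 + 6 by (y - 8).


Synthetic division with c = 8. Coefficients: 1, -1, 9, 0, 6
Bring down 1.
  1 * 8 = 8; 8 - 1 = 7
  7 * 8 = 56; 56 + 9 = 65
  65 * 8 = 520; 520 + 0 = 520
  520 * 8 = 4160; 4160 + 6 = 4166
Quotient: y^3 + 7y^2 + 65y + 520, Remainder: 4166


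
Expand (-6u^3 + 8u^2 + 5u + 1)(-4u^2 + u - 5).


Distribute each term of the first polynomial:
  (-6u^3)(-4u^2 + u - 5) = 24u^5 - 6u^4 + 30u^3
  (8u^2)(-4u^2 + u - 5) = -32u^4 + 8u^3 - 40u^2
  (5u)(-4u^2 + u - 5) = -20u^3 + 5u^2 - 25u
  (1)(-4u^2 + u - 5) = -4u^2 + u - 5
Sum: 24u^5 - 38u^4 + 18u^3 - 39u^2 - 24u - 5


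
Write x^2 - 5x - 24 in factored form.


Roots satisfy r1 + r2 = -b/a = 5 and r1*r2 = c/a = -24.
So r1 = -3, r2 = 8.
x^2 - 5x - 24 = (x - r1)(x - r2) = (x + 3)(x - 8)


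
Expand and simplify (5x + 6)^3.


Expand (5x + 6)^3 by repeated multiplication:
  (5x + 6)^2 = 25x^2 + 60x + 36
= 125x^3 + 450x^2 + 540x + 216


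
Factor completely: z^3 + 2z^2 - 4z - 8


Try integer roots (divisors of -8). z=-2: p(-2)=0.
Divide out (z + 2): quotient is z^2 - 4.
Factor the quadratic: (z + 2)(z - 2)
Result: (z + 2)(z + 2)(z - 2)


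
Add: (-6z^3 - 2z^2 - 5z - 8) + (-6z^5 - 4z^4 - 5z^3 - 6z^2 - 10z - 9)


Align terms by degree and add:
  -6z^3 - 2z^2 - 5z - 8
  -6z^5 - 4z^4 - 5z^3 - 6z^2 - 10z - 9
= -6z^5 - 4z^4 - 11z^3 - 8z^2 - 15z - 17


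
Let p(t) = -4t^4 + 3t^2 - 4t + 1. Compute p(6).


Using direct substitution:
  -4 * (6)^4 = -5184
  0 * (6)^3 = 0
  3 * (6)^2 = 108
  -4 * (6)^1 = -24
  constant: 1
Sum = -5184 + 0 + 108 - 24 + 1 = -5099


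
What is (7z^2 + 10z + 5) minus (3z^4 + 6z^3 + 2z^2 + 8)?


Distribute the minus sign:
  (7z^2 + 10z + 5)
- (3z^4 + 6z^3 + 2z^2 + 8)
Negate second polynomial: -3z^4 - 6z^3 - 2z^2 - 8
Add: -3z^4 - 6z^3 + 5z^2 + 10z - 3


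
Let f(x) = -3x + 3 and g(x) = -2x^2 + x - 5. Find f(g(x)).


Substitute g(x) into f:
f(g(x)) = -3*(-2x^2 + x - 5) + 3
Expand and combine: 6x^2 - 3x + 18


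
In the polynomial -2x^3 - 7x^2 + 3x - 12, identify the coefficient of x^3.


Read off the coefficient of x^3: -2


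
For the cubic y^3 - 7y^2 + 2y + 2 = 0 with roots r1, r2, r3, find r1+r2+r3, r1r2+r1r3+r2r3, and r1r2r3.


Monic cubic y^3+by^2+cy+d=0: sum=-b, pairwise sum=c, product=-d.
b=-7, c=2, d=2
r1+r2+r3 = 7
r1r2+r1r3+r2r3 = 2
r1r2r3 = -2


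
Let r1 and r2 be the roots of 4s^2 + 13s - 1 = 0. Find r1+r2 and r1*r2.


For as^2+bs+c=0: sum = -b/a, product = c/a.
a=4, b=13, c=-1
Sum = -(13)/4 = -13/4
Product = (-1)/4 = -1/4


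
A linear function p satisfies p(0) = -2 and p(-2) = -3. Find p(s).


p(s) = ms + b. Using p(0)=-2, p(-2)=-3:
m = (-2 + 3)/(0 + 2) = 1/2 = 1/2
b = -2 - m*(0) = -2 = -2
p(s) = (1/2)s - 2


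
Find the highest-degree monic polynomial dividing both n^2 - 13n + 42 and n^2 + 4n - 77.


Factor each:
  n^2 - 13n + 42 = (n - 7)(n - 6)
  n^2 + 4n - 77 = (n - 7)(n + 11)
Common monic factor: n - 7


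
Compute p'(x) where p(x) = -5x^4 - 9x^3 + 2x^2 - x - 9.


Apply the power rule term by term:
  d/dx(-5x^4) = -20x^3
  d/dx(-9x^3) = -27x^2
  d/dx(2x^2) = 4x
  d/dx(-x) = -1
  d/dx(-9) = 0
p'(x) = -20x^3 - 27x^2 + 4x - 1


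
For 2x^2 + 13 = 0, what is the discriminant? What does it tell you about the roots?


D = b^2 - 4ac = (0)^2 - 4(2)(13) = 0 - 104 = -104
Since D < 0: two complex conjugate roots (no real roots)


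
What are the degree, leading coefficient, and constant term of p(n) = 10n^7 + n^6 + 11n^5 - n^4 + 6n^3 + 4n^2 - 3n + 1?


Highest power of n is 7, with coefficient 10. Constant term is 1.
Degree = 7, leading coefficient = 10, constant term = 1


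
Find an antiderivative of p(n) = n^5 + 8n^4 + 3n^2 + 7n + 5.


Reverse power rule on each term:
  ∫ n^5 dn = (1/6)n^6
  ∫ 8n^4 dn = (8/5)n^5
  ∫ 3n^2 dn = n^3
  ∫ 7n dn = (7/2)n^2
  ∫ 5 dn = 5n
F(n) = (1/6)n^6 + (8/5)n^5 + n^3 + (7/2)n^2 + 5n + C


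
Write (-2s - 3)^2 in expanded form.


Expand (-2s - 3)^2 by repeated multiplication:
= 4s^2 + 12s + 9


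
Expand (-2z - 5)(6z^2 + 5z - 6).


Distribute each term of the first polynomial:
  (-2z)(6z^2 + 5z - 6) = -12z^3 - 10z^2 + 12z
  (-5)(6z^2 + 5z - 6) = -30z^2 - 25z + 30
Sum: -12z^3 - 40z^2 - 13z + 30


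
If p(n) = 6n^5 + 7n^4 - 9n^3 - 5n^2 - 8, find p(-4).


Using direct substitution:
  6 * (-4)^5 = -6144
  7 * (-4)^4 = 1792
  -9 * (-4)^3 = 576
  -5 * (-4)^2 = -80
  0 * (-4)^1 = 0
  constant: -8
Sum = -6144 + 1792 + 576 - 80 + 0 - 8 = -3864


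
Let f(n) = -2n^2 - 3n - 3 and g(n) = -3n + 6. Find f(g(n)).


Substitute g(n) into f:
f(g(n)) = -2*(-3n + 6)^2 + (-3)*(-3n + 6) + (-3)
(-3n + 6)^2 = 9n^2 - 36n + 36
Expand and combine: -18n^2 + 81n - 93


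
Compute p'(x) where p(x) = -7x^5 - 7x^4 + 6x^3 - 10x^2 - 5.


Apply the power rule term by term:
  d/dx(-7x^5) = -35x^4
  d/dx(-7x^4) = -28x^3
  d/dx(6x^3) = 18x^2
  d/dx(-10x^2) = -20x
  d/dx(-5) = 0
p'(x) = -35x^4 - 28x^3 + 18x^2 - 20x


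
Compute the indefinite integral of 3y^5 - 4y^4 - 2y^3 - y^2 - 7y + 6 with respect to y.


Reverse power rule on each term:
  ∫ 3y^5 dy = (1/2)y^6
  ∫ -4y^4 dy = -(4/5)y^5
  ∫ -2y^3 dy = -(1/2)y^4
  ∫ -y^2 dy = -(1/3)y^3
  ∫ -7y dy = -(7/2)y^2
  ∫ 6 dy = 6y
F(y) = (1/2)y^6 - (4/5)y^5 - (1/2)y^4 - (1/3)y^3 - (7/2)y^2 + 6y + C


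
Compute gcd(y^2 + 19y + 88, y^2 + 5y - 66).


Factor each:
  y^2 + 19y + 88 = (y + 11)(y + 8)
  y^2 + 5y - 66 = (y + 11)(y - 6)
Common monic factor: y + 11


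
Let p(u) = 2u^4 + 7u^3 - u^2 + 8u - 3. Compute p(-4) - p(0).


p(-4) = 13
p(0) = -3
p(-4) - p(0) = 13 + 3 = 16


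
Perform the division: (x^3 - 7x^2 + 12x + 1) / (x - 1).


(x^3 - 7x^2 + 12x + 1) / (x - 1)
Step 1: x^2 * (x - 1) = x^3 - x^2; subtract.
Step 2: -6x * (x - 1) = -6x^2 + 6x; subtract.
Step 3: 6 * (x - 1) = 6x - 6; subtract.
Quotient: x^2 - 6x + 6, Remainder: 7


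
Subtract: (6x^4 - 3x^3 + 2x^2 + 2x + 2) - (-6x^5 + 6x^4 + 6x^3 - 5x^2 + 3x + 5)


Distribute the minus sign:
  (6x^4 - 3x^3 + 2x^2 + 2x + 2)
- (-6x^5 + 6x^4 + 6x^3 - 5x^2 + 3x + 5)
Negate second polynomial: 6x^5 - 6x^4 - 6x^3 + 5x^2 - 3x - 5
Add: 6x^5 - 9x^3 + 7x^2 - x - 3


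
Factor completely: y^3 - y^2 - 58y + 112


Try integer roots (divisors of 112). y=2: p(2)=0.
Divide out (y - 2): quotient is y^2 + y - 56.
Factor the quadratic: (y + 8)(y - 7)
Result: (y - 2)(y + 8)(y - 7)


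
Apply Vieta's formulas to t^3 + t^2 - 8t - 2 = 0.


Monic cubic t^3+bt^2+ct+d=0: sum=-b, pairwise sum=c, product=-d.
b=1, c=-8, d=-2
r1+r2+r3 = -1
r1r2+r1r3+r2r3 = -8
r1r2r3 = 2


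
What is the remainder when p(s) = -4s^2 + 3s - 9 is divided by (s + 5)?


By the Remainder Theorem, the remainder equals p(-5):
  -4*(-5)^2 = -100
  3*(-5)^1 = -15
  constant: -9
Sum: -100 - 15 - 9 = -124


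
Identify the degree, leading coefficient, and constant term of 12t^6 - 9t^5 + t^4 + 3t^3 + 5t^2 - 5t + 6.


Highest power of t is 6, with coefficient 12. Constant term is 6.
Degree = 6, leading coefficient = 12, constant term = 6


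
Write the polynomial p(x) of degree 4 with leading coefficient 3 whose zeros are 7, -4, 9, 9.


p(x) = 3(x - 7)(x + 4)(x - 9)(x - 9)
Expand: 3x^4 - 63x^3 + 321x^2 + 783x - 6804


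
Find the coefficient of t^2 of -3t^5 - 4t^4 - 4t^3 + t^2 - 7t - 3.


Read off the coefficient of t^2: 1


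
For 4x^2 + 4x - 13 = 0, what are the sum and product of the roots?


For ax^2+bx+c=0: sum = -b/a, product = c/a.
a=4, b=4, c=-13
Sum = -(4)/4 = -1
Product = (-13)/4 = -13/4


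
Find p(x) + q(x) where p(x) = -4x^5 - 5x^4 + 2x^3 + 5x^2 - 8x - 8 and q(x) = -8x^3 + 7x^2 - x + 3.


Align terms by degree and add:
  -4x^5 - 5x^4 + 2x^3 + 5x^2 - 8x - 8
  -8x^3 + 7x^2 - x + 3
= -4x^5 - 5x^4 - 6x^3 + 12x^2 - 9x - 5


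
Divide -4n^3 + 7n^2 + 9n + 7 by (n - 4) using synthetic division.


Synthetic division with c = 4. Coefficients: -4, 7, 9, 7
Bring down -4.
  -4 * 4 = -16; -16 + 7 = -9
  -9 * 4 = -36; -36 + 9 = -27
  -27 * 4 = -108; -108 + 7 = -101
Quotient: -4n^2 - 9n - 27, Remainder: -101


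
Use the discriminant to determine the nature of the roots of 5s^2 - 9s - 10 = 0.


D = b^2 - 4ac = (-9)^2 - 4(5)(-10) = 81 + 200 = 281
Since D > 0: two distinct irrational roots


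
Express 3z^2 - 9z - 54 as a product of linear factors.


Roots satisfy r1 + r2 = -b/a = 3 and r1*r2 = c/a = -18.
So r1 = -3, r2 = 6.
3z^2 - 9z - 54 = 3(z - r1)(z - r2) = 3(z + 3)(z - 6)


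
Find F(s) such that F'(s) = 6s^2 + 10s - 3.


Reverse power rule on each term:
  ∫ 6s^2 ds = 2s^3
  ∫ 10s ds = 5s^2
  ∫ -3 ds = -3s
F(s) = 2s^3 + 5s^2 - 3s + C


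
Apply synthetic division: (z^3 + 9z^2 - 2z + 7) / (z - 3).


Synthetic division with c = 3. Coefficients: 1, 9, -2, 7
Bring down 1.
  1 * 3 = 3; 3 + 9 = 12
  12 * 3 = 36; 36 - 2 = 34
  34 * 3 = 102; 102 + 7 = 109
Quotient: z^2 + 12z + 34, Remainder: 109


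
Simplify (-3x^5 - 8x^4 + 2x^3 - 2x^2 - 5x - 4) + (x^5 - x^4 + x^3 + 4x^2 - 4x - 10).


Align terms by degree and add:
  -3x^5 - 8x^4 + 2x^3 - 2x^2 - 5x - 4
+ x^5 - x^4 + x^3 + 4x^2 - 4x - 10
= -2x^5 - 9x^4 + 3x^3 + 2x^2 - 9x - 14


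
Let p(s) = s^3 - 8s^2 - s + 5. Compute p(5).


Using direct substitution:
  1 * (5)^3 = 125
  -8 * (5)^2 = -200
  -1 * (5)^1 = -5
  constant: 5
Sum = 125 - 200 - 5 + 5 = -75


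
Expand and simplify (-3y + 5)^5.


Expand (-3y + 5)^5 by repeated multiplication:
  (-3y + 5)^2 = 9y^2 - 30y + 25
  (-3y + 5)^3 = -27y^3 + 135y^2 - 225y + 125
  (-3y + 5)^4 = 81y^4 - 540y^3 + 1350y^2 - 1500y + 625
= -243y^5 + 2025y^4 - 6750y^3 + 11250y^2 - 9375y + 3125


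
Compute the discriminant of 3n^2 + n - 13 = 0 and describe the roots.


D = b^2 - 4ac = (1)^2 - 4(3)(-13) = 1 + 156 = 157
Since D > 0: two distinct irrational roots


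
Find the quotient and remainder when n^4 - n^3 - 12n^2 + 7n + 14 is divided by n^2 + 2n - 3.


(n^4 - n^3 - 12n^2 + 7n + 14) / (n^2 + 2n - 3)
Step 1: n^2 * (n^2 + 2n - 3) = n^4 + 2n^3 - 3n^2; subtract.
Step 2: -3n * (n^2 + 2n - 3) = -3n^3 - 6n^2 + 9n; subtract.
Step 3: -3 * (n^2 + 2n - 3) = -3n^2 - 6n + 9; subtract.
Quotient: n^2 - 3n - 3, Remainder: 4n + 5


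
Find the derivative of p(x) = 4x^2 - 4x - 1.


Apply the power rule term by term:
  d/dx(4x^2) = 8x
  d/dx(-4x) = -4
  d/dx(-1) = 0
p'(x) = 8x - 4


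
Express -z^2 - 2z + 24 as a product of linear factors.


Roots satisfy r1 + r2 = -b/a = -2 and r1*r2 = c/a = -24.
So r1 = -6, r2 = 4.
-z^2 - 2z + 24 = -(z - r1)(z - r2) = -(z + 6)(z - 4)


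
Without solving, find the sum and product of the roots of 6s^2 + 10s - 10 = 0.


For as^2+bs+c=0: sum = -b/a, product = c/a.
a=6, b=10, c=-10
Sum = -(10)/6 = -5/3
Product = (-10)/6 = -5/3


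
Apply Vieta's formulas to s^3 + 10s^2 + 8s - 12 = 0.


Monic cubic s^3+bs^2+cs+d=0: sum=-b, pairwise sum=c, product=-d.
b=10, c=8, d=-12
r1+r2+r3 = -10
r1r2+r1r3+r2r3 = 8
r1r2r3 = 12


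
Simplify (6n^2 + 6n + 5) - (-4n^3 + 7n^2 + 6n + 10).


Distribute the minus sign:
  (6n^2 + 6n + 5)
- (-4n^3 + 7n^2 + 6n + 10)
Negate second polynomial: 4n^3 - 7n^2 - 6n - 10
Add: 4n^3 - n^2 - 5


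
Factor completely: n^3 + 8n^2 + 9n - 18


Try integer roots (divisors of -18). n=-6: p(-6)=0.
Divide out (n + 6): quotient is n^2 + 2n - 3.
Factor the quadratic: (n - 1)(n + 3)
Result: (n + 6)(n - 1)(n + 3)


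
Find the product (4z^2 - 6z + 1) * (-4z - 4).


Distribute each term of the first polynomial:
  (4z^2)(-4z - 4) = -16z^3 - 16z^2
  (-6z)(-4z - 4) = 24z^2 + 24z
  (1)(-4z - 4) = -4z - 4
Sum: -16z^3 + 8z^2 + 20z - 4


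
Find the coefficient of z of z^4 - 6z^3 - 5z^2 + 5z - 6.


Read off the coefficient of z: 5


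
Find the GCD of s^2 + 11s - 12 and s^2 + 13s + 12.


Factor each:
  s^2 + 11s - 12 = (s + 12)(s - 1)
  s^2 + 13s + 12 = (s + 12)(s + 1)
Common monic factor: s + 12


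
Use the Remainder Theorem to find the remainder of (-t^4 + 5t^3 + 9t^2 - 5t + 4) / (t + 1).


By the Remainder Theorem, the remainder equals p(-1):
  -1*(-1)^4 = -1
  5*(-1)^3 = -5
  9*(-1)^2 = 9
  -5*(-1)^1 = 5
  constant: 4
Sum: -1 - 5 + 9 + 5 + 4 = 12


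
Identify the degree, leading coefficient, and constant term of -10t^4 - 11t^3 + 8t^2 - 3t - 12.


Highest power of t is 4, with coefficient -10. Constant term is -12.
Degree = 4, leading coefficient = -10, constant term = -12


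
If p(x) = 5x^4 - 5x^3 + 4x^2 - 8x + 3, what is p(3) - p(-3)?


p(3) = 285
p(-3) = 603
p(3) - p(-3) = 285 - 603 = -318


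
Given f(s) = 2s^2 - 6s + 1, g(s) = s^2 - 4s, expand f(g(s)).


Substitute g(s) into f:
f(g(s)) = 2*(s^2 - 4s)^2 + (-6)*(s^2 - 4s) + 1
(s^2 - 4s)^2 = s^4 - 8s^3 + 16s^2
Expand and combine: 2s^4 - 16s^3 + 26s^2 + 24s + 1


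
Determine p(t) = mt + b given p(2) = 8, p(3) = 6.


p(t) = mt + b. Using p(2)=8, p(3)=6:
m = (8 - 6)/(2 - 3) = 2/-1 = -2
b = 8 - m*(2) = 8 + 4 = 12
p(t) = -2t + 12


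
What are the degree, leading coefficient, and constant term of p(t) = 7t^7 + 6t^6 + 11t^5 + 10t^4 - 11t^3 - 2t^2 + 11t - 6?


Highest power of t is 7, with coefficient 7. Constant term is -6.
Degree = 7, leading coefficient = 7, constant term = -6


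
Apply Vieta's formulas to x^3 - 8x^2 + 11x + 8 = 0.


Monic cubic x^3+bx^2+cx+d=0: sum=-b, pairwise sum=c, product=-d.
b=-8, c=11, d=8
r1+r2+r3 = 8
r1r2+r1r3+r2r3 = 11
r1r2r3 = -8


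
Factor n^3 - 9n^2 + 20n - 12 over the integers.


Try integer roots (divisors of -12). n=2: p(2)=0.
Divide out (n - 2): quotient is n^2 - 7n + 6.
Factor the quadratic: (n - 6)(n - 1)
Result: (n - 2)(n - 6)(n - 1)


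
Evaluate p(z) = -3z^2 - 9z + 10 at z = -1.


Using direct substitution:
  -3 * (-1)^2 = -3
  -9 * (-1)^1 = 9
  constant: 10
Sum = -3 + 9 + 10 = 16


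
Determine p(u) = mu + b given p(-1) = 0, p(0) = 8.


p(u) = mu + b. Using p(-1)=0, p(0)=8:
m = (0 - 8)/(-1) = -8/-1 = 8
b = 0 - m*(-1) = 0 + 8 = 8
p(u) = 8u + 8


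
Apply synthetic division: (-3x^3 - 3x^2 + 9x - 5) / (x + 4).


Synthetic division with c = -4. Coefficients: -3, -3, 9, -5
Bring down -3.
  -3 * -4 = 12; 12 - 3 = 9
  9 * -4 = -36; -36 + 9 = -27
  -27 * -4 = 108; 108 - 5 = 103
Quotient: -3x^2 + 9x - 27, Remainder: 103


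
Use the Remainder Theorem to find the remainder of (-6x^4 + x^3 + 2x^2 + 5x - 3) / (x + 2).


By the Remainder Theorem, the remainder equals p(-2):
  -6*(-2)^4 = -96
  1*(-2)^3 = -8
  2*(-2)^2 = 8
  5*(-2)^1 = -10
  constant: -3
Sum: -96 - 8 + 8 - 10 - 3 = -109


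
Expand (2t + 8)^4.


Expand (2t + 8)^4 by repeated multiplication:
  (2t + 8)^2 = 4t^2 + 32t + 64
  (2t + 8)^3 = 8t^3 + 96t^2 + 384t + 512
= 16t^4 + 256t^3 + 1536t^2 + 4096t + 4096


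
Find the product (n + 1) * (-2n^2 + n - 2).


Distribute each term of the first polynomial:
  (n)(-2n^2 + n - 2) = -2n^3 + n^2 - 2n
  (1)(-2n^2 + n - 2) = -2n^2 + n - 2
Sum: -2n^3 - n^2 - n - 2


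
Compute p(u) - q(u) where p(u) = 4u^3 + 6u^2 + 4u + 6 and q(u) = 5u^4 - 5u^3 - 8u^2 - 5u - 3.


Distribute the minus sign:
  (4u^3 + 6u^2 + 4u + 6)
- (5u^4 - 5u^3 - 8u^2 - 5u - 3)
Negate second polynomial: -5u^4 + 5u^3 + 8u^2 + 5u + 3
Add: -5u^4 + 9u^3 + 14u^2 + 9u + 9


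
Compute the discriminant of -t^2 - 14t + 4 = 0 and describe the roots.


D = b^2 - 4ac = (-14)^2 - 4(-1)(4) = 196 + 16 = 212
Since D > 0: two distinct irrational roots


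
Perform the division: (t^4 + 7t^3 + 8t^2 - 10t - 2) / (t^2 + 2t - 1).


(t^4 + 7t^3 + 8t^2 - 10t - 2) / (t^2 + 2t - 1)
Step 1: t^2 * (t^2 + 2t - 1) = t^4 + 2t^3 - t^2; subtract.
Step 2: 5t * (t^2 + 2t - 1) = 5t^3 + 10t^2 - 5t; subtract.
Step 3: -1 * (t^2 + 2t - 1) = -t^2 - 2t + 1; subtract.
Quotient: t^2 + 5t - 1, Remainder: -3t - 3


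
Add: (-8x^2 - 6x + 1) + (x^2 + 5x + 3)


Align terms by degree and add:
  -8x^2 - 6x + 1
+ x^2 + 5x + 3
= -7x^2 - x + 4


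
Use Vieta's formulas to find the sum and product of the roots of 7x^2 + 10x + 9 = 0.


For ax^2+bx+c=0: sum = -b/a, product = c/a.
a=7, b=10, c=9
Sum = -(10)/7 = -10/7
Product = (9)/7 = 9/7
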